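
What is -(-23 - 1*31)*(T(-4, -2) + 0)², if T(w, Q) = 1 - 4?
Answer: 486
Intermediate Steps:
T(w, Q) = -3
-(-23 - 1*31)*(T(-4, -2) + 0)² = -(-23 - 1*31)*(-3 + 0)² = -(-23 - 31)*(-3)² = -(-54)*9 = -1*(-486) = 486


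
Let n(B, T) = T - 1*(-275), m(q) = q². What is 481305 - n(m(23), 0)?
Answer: 481030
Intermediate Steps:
n(B, T) = 275 + T (n(B, T) = T + 275 = 275 + T)
481305 - n(m(23), 0) = 481305 - (275 + 0) = 481305 - 1*275 = 481305 - 275 = 481030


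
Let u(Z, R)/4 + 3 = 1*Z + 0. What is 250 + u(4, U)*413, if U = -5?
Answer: 1902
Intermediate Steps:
u(Z, R) = -12 + 4*Z (u(Z, R) = -12 + 4*(1*Z + 0) = -12 + 4*(Z + 0) = -12 + 4*Z)
250 + u(4, U)*413 = 250 + (-12 + 4*4)*413 = 250 + (-12 + 16)*413 = 250 + 4*413 = 250 + 1652 = 1902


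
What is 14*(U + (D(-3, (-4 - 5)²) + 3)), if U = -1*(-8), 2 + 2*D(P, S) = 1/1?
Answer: 147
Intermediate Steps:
D(P, S) = -½ (D(P, S) = -1 + (½)/1 = -1 + (½)*1 = -1 + ½ = -½)
U = 8
14*(U + (D(-3, (-4 - 5)²) + 3)) = 14*(8 + (-½ + 3)) = 14*(8 + 5/2) = 14*(21/2) = 147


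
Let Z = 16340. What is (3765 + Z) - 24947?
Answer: -4842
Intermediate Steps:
(3765 + Z) - 24947 = (3765 + 16340) - 24947 = 20105 - 24947 = -4842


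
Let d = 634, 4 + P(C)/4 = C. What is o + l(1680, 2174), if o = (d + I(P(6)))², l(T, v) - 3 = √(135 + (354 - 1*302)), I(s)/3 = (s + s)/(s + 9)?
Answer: 117203143/289 + √187 ≈ 4.0556e+5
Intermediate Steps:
P(C) = -16 + 4*C
I(s) = 6*s/(9 + s) (I(s) = 3*((s + s)/(s + 9)) = 3*((2*s)/(9 + s)) = 3*(2*s/(9 + s)) = 6*s/(9 + s))
l(T, v) = 3 + √187 (l(T, v) = 3 + √(135 + (354 - 1*302)) = 3 + √(135 + (354 - 302)) = 3 + √(135 + 52) = 3 + √187)
o = 117202276/289 (o = (634 + 6*(-16 + 4*6)/(9 + (-16 + 4*6)))² = (634 + 6*(-16 + 24)/(9 + (-16 + 24)))² = (634 + 6*8/(9 + 8))² = (634 + 6*8/17)² = (634 + 6*8*(1/17))² = (634 + 48/17)² = (10826/17)² = 117202276/289 ≈ 4.0554e+5)
o + l(1680, 2174) = 117202276/289 + (3 + √187) = 117203143/289 + √187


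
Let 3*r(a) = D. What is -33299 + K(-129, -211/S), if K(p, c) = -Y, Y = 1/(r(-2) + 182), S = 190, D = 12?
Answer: -6193615/186 ≈ -33299.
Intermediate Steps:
r(a) = 4 (r(a) = (1/3)*12 = 4)
Y = 1/186 (Y = 1/(4 + 182) = 1/186 ≈ 0.0053763)
K(p, c) = -1/186 (K(p, c) = -1*1/186 = -1/186)
-33299 + K(-129, -211/S) = -33299 - 1/186 = -6193615/186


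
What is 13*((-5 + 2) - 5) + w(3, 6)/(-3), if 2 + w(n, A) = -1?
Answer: -103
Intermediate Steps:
w(n, A) = -3 (w(n, A) = -2 - 1 = -3)
13*((-5 + 2) - 5) + w(3, 6)/(-3) = 13*((-5 + 2) - 5) - 3/(-3) = 13*(-3 - 5) - 3*(-⅓) = 13*(-8) + 1 = -104 + 1 = -103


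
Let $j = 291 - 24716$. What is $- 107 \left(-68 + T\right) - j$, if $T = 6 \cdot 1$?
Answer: $31059$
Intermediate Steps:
$T = 6$
$j = -24425$ ($j = 291 - 24716 = -24425$)
$- 107 \left(-68 + T\right) - j = - 107 \left(-68 + 6\right) - -24425 = \left(-107\right) \left(-62\right) + 24425 = 6634 + 24425 = 31059$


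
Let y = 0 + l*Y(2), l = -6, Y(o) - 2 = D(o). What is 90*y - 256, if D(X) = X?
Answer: -2416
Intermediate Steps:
Y(o) = 2 + o
y = -24 (y = 0 - 6*(2 + 2) = 0 - 6*4 = 0 - 24 = -24)
90*y - 256 = 90*(-24) - 256 = -2160 - 256 = -2416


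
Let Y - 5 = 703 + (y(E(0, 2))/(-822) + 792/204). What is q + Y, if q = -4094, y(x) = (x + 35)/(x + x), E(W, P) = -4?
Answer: -378093169/111792 ≈ -3382.1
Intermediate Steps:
y(x) = (35 + x)/(2*x) (y(x) = (35 + x)/((2*x)) = (35 + x)*(1/(2*x)) = (35 + x)/(2*x))
Y = 79583279/111792 (Y = 5 + (703 + (((1/2)*(35 - 4)/(-4))/(-822) + 792/204)) = 5 + (703 + (((1/2)*(-1/4)*31)*(-1/822) + 792*(1/204))) = 5 + (703 + (-31/8*(-1/822) + 66/17)) = 5 + (703 + (31/6576 + 66/17)) = 5 + (703 + 434543/111792) = 5 + 79024319/111792 = 79583279/111792 ≈ 711.89)
q + Y = -4094 + 79583279/111792 = -378093169/111792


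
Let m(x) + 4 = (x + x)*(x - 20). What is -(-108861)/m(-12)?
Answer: 108861/764 ≈ 142.49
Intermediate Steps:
m(x) = -4 + 2*x*(-20 + x) (m(x) = -4 + (x + x)*(x - 20) = -4 + (2*x)*(-20 + x) = -4 + 2*x*(-20 + x))
-(-108861)/m(-12) = -(-108861)/(-4 - 40*(-12) + 2*(-12)²) = -(-108861)/(-4 + 480 + 2*144) = -(-108861)/(-4 + 480 + 288) = -(-108861)/764 = -393*(-277/764) = 108861/764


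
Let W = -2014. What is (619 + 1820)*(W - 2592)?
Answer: -11234034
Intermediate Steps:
(619 + 1820)*(W - 2592) = (619 + 1820)*(-2014 - 2592) = 2439*(-4606) = -11234034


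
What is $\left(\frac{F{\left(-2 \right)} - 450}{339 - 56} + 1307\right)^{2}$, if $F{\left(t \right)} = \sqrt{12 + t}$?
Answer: $\frac{\left(369431 + \sqrt{10}\right)^{2}}{80089} \approx 1.7041 \cdot 10^{6}$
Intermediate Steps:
$\left(\frac{F{\left(-2 \right)} - 450}{339 - 56} + 1307\right)^{2} = \left(\frac{\sqrt{12 - 2} - 450}{339 - 56} + 1307\right)^{2} = \left(\frac{\sqrt{10} - 450}{283} + 1307\right)^{2} = \left(\left(-450 + \sqrt{10}\right) \frac{1}{283} + 1307\right)^{2} = \left(\left(- \frac{450}{283} + \frac{\sqrt{10}}{283}\right) + 1307\right)^{2} = \left(\frac{369431}{283} + \frac{\sqrt{10}}{283}\right)^{2}$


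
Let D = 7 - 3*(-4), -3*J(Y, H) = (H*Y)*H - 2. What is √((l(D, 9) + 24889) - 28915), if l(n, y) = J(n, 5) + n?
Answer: I*√37482/3 ≈ 64.534*I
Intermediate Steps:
J(Y, H) = ⅔ - Y*H²/3 (J(Y, H) = -((H*Y)*H - 2)/3 = -(Y*H² - 2)/3 = -(-2 + Y*H²)/3 = ⅔ - Y*H²/3)
D = 19 (D = 7 + 12 = 19)
l(n, y) = ⅔ - 22*n/3 (l(n, y) = (⅔ - ⅓*n*5²) + n = (⅔ - ⅓*n*25) + n = (⅔ - 25*n/3) + n = ⅔ - 22*n/3)
√((l(D, 9) + 24889) - 28915) = √(((⅔ - 22/3*19) + 24889) - 28915) = √(((⅔ - 418/3) + 24889) - 28915) = √((-416/3 + 24889) - 28915) = √(74251/3 - 28915) = √(-12494/3) = I*√37482/3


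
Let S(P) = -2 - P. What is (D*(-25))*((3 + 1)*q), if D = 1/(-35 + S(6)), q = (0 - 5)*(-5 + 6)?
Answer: -500/43 ≈ -11.628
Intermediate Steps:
q = -5 (q = -5*1 = -5)
D = -1/43 (D = 1/(-35 + (-2 - 1*6)) = 1/(-35 + (-2 - 6)) = 1/(-35 - 8) = 1/(-43) = -1/43 ≈ -0.023256)
(D*(-25))*((3 + 1)*q) = (-1/43*(-25))*((3 + 1)*(-5)) = 25*(4*(-5))/43 = (25/43)*(-20) = -500/43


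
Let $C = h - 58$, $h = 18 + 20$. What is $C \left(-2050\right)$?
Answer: $41000$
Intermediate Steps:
$h = 38$
$C = -20$ ($C = 38 - 58 = -20$)
$C \left(-2050\right) = \left(-20\right) \left(-2050\right) = 41000$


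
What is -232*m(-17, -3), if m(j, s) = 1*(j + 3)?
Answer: 3248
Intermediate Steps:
m(j, s) = 3 + j (m(j, s) = 1*(3 + j) = 3 + j)
-232*m(-17, -3) = -232*(3 - 17) = -232*(-14) = 3248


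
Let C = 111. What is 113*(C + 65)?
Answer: 19888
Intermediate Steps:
113*(C + 65) = 113*(111 + 65) = 113*176 = 19888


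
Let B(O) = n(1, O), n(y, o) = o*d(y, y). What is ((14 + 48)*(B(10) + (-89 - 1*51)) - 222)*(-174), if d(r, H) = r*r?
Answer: 1441068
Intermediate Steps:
d(r, H) = r²
n(y, o) = o*y²
B(O) = O (B(O) = O*1² = O*1 = O)
((14 + 48)*(B(10) + (-89 - 1*51)) - 222)*(-174) = ((14 + 48)*(10 + (-89 - 1*51)) - 222)*(-174) = (62*(10 + (-89 - 51)) - 222)*(-174) = (62*(10 - 140) - 222)*(-174) = (62*(-130) - 222)*(-174) = (-8060 - 222)*(-174) = -8282*(-174) = 1441068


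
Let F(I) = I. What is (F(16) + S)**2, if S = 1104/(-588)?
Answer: 478864/2401 ≈ 199.44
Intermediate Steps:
S = -92/49 (S = 1104*(-1/588) = -92/49 ≈ -1.8776)
(F(16) + S)**2 = (16 - 92/49)**2 = (692/49)**2 = 478864/2401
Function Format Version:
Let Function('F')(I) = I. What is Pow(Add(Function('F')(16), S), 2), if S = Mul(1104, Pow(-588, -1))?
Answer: Rational(478864, 2401) ≈ 199.44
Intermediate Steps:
S = Rational(-92, 49) (S = Mul(1104, Rational(-1, 588)) = Rational(-92, 49) ≈ -1.8776)
Pow(Add(Function('F')(16), S), 2) = Pow(Add(16, Rational(-92, 49)), 2) = Pow(Rational(692, 49), 2) = Rational(478864, 2401)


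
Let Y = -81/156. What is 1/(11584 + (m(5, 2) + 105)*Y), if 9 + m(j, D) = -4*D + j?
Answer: 52/599857 ≈ 8.6687e-5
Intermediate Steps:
m(j, D) = -9 + j - 4*D (m(j, D) = -9 + (-4*D + j) = -9 + (j - 4*D) = -9 + j - 4*D)
Y = -27/52 (Y = -81*1/156 = -27/52 ≈ -0.51923)
1/(11584 + (m(5, 2) + 105)*Y) = 1/(11584 + ((-9 + 5 - 4*2) + 105)*(-27/52)) = 1/(11584 + ((-9 + 5 - 8) + 105)*(-27/52)) = 1/(11584 + (-12 + 105)*(-27/52)) = 1/(11584 + 93*(-27/52)) = 1/(11584 - 2511/52) = 1/(599857/52) = 52/599857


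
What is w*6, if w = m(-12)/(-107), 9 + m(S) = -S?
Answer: -18/107 ≈ -0.16822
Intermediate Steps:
m(S) = -9 - S
w = -3/107 (w = (-9 - 1*(-12))/(-107) = (-9 + 12)*(-1/107) = 3*(-1/107) = -3/107 ≈ -0.028037)
w*6 = -3/107*6 = -18/107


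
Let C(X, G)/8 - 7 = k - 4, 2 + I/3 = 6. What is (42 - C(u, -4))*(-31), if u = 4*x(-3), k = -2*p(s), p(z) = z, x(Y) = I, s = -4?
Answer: 1426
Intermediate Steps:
I = 12 (I = -6 + 3*6 = -6 + 18 = 12)
x(Y) = 12
k = 8 (k = -2*(-4) = 8)
u = 48 (u = 4*12 = 48)
C(X, G) = 88 (C(X, G) = 56 + 8*(8 - 4) = 56 + 8*4 = 56 + 32 = 88)
(42 - C(u, -4))*(-31) = (42 - 1*88)*(-31) = (42 - 88)*(-31) = -46*(-31) = 1426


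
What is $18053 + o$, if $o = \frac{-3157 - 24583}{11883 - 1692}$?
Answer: $\frac{183950383}{10191} \approx 18050.0$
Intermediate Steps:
$o = - \frac{27740}{10191} \approx -2.722$
$18053 + o = 18053 - \frac{27740}{10191} = \frac{183950383}{10191}$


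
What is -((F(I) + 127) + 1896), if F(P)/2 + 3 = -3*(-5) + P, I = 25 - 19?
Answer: -2059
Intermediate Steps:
I = 6
F(P) = 24 + 2*P (F(P) = -6 + 2*(-3*(-5) + P) = -6 + 2*(15 + P) = -6 + (30 + 2*P) = 24 + 2*P)
-((F(I) + 127) + 1896) = -(((24 + 2*6) + 127) + 1896) = -(((24 + 12) + 127) + 1896) = -((36 + 127) + 1896) = -(163 + 1896) = -1*2059 = -2059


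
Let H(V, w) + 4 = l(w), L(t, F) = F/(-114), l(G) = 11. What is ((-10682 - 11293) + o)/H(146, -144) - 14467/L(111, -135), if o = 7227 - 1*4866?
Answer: -675836/45 ≈ -15019.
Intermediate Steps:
L(t, F) = -F/114 (L(t, F) = F*(-1/114) = -F/114)
o = 2361 (o = 7227 - 4866 = 2361)
H(V, w) = 7 (H(V, w) = -4 + 11 = 7)
((-10682 - 11293) + o)/H(146, -144) - 14467/L(111, -135) = ((-10682 - 11293) + 2361)/7 - 14467/((-1/114*(-135))) = (-21975 + 2361)*(⅐) - 14467/45/38 = -19614*⅐ - 14467*38/45 = -2802 - 549746/45 = -675836/45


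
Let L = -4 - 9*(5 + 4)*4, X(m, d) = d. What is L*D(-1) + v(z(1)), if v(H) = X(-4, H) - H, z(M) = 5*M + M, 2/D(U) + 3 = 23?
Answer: -164/5 ≈ -32.800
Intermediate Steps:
D(U) = ⅒ (D(U) = 2/(-3 + 23) = 2/20 = 2*(1/20) = ⅒)
z(M) = 6*M
v(H) = 0 (v(H) = H - H = 0)
L = -328 (L = -4 - 81*4 = -4 - 9*36 = -4 - 324 = -328)
L*D(-1) + v(z(1)) = -328*⅒ + 0 = -164/5 + 0 = -164/5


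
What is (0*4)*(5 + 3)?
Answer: 0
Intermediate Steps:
(0*4)*(5 + 3) = 0*8 = 0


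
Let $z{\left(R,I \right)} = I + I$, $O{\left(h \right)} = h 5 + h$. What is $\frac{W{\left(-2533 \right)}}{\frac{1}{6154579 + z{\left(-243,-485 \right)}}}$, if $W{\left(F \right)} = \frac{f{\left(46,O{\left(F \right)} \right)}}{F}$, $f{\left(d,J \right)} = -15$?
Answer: $\frac{5429655}{149} \approx 36441.0$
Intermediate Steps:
$O{\left(h \right)} = 6 h$ ($O{\left(h \right)} = 5 h + h = 6 h$)
$z{\left(R,I \right)} = 2 I$
$W{\left(F \right)} = - \frac{15}{F}$
$\frac{W{\left(-2533 \right)}}{\frac{1}{6154579 + z{\left(-243,-485 \right)}}} = \frac{\left(-15\right) \frac{1}{-2533}}{\frac{1}{6154579 + 2 \left(-485\right)}} = \frac{\left(-15\right) \left(- \frac{1}{2533}\right)}{\frac{1}{6154579 - 970}} = \frac{15}{2533 \cdot \frac{1}{6153609}} = \frac{15 \frac{1}{\frac{1}{6153609}}}{2533} = \frac{15}{2533} \cdot 6153609 = \frac{5429655}{149}$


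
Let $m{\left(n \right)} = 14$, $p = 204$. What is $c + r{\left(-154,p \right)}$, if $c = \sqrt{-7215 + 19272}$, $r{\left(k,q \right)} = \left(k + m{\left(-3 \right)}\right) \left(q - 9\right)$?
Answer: $-27300 + \sqrt{12057} \approx -27190.0$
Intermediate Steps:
$r{\left(k,q \right)} = \left(-9 + q\right) \left(14 + k\right)$ ($r{\left(k,q \right)} = \left(k + 14\right) \left(q - 9\right) = \left(14 + k\right) \left(-9 + q\right) = \left(-9 + q\right) \left(14 + k\right)$)
$c = \sqrt{12057} \approx 109.8$
$c + r{\left(-154,p \right)} = \sqrt{12057} - 27300 = -27300 + \sqrt{12057}$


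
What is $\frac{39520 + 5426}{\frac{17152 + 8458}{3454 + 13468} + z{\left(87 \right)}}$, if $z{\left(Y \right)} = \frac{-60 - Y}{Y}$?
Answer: $- \frac{5514177537}{21622} \approx -2.5503 \cdot 10^{5}$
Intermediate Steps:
$z{\left(Y \right)} = \frac{-60 - Y}{Y}$
$\frac{39520 + 5426}{\frac{17152 + 8458}{3454 + 13468} + z{\left(87 \right)}} = \frac{39520 + 5426}{\frac{17152 + 8458}{3454 + 13468} + \frac{-60 - 87}{87}} = \frac{44946}{\frac{25610}{16922} + \frac{-60 - 87}{87}} = \frac{44946}{25610 \cdot \frac{1}{16922} + \frac{1}{87} \left(-147\right)} = \frac{44946}{\frac{12805}{8461} - \frac{49}{29}} = \frac{44946}{- \frac{43244}{245369}} = 44946 \left(- \frac{245369}{43244}\right) = - \frac{5514177537}{21622}$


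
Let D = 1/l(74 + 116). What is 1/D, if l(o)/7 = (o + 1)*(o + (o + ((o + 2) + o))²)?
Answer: 437699038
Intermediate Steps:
l(o) = 7*(1 + o)*(o + (2 + 3*o)²) (l(o) = 7*((o + 1)*(o + (o + ((o + 2) + o))²)) = 7*((1 + o)*(o + (o + ((2 + o) + o))²)) = 7*((1 + o)*(o + (o + (2 + 2*o))²)) = 7*((1 + o)*(o + (2 + 3*o)²)) = 7*(1 + o)*(o + (2 + 3*o)²))
D = 1/437699038 (D = 1/(28 + 63*(74 + 116)³ + 119*(74 + 116) + 154*(74 + 116)²) = 1/(28 + 63*190³ + 119*190 + 154*190²) = 1/(28 + 63*6859000 + 22610 + 154*36100) = 1/(28 + 432117000 + 22610 + 5559400) = 1/437699038 ≈ 2.2847e-9)
1/D = 1/(1/437699038) = 437699038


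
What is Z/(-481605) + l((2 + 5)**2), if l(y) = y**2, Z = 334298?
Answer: 1155999307/481605 ≈ 2400.3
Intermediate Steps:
Z/(-481605) + l((2 + 5)**2) = 334298/(-481605) + ((2 + 5)**2)**2 = 334298*(-1/481605) + (7**2)**2 = -334298/481605 + 49**2 = -334298/481605 + 2401 = 1155999307/481605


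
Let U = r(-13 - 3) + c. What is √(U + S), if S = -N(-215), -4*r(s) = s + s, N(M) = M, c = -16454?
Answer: I*√16231 ≈ 127.4*I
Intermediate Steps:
r(s) = -s/2 (r(s) = -(s + s)/4 = -s/2)
U = -16446 (U = -(-13 - 3)/2 - 16454 = -½*(-16) - 16454 = 8 - 16454 = -16446)
S = 215 (S = -1*(-215) = 215)
√(U + S) = √(-16446 + 215) = √(-16231) = I*√16231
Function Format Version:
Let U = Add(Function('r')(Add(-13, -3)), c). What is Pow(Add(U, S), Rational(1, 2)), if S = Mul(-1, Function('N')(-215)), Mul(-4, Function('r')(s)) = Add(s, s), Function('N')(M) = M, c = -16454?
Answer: Mul(I, Pow(16231, Rational(1, 2))) ≈ Mul(127.40, I)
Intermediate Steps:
Function('r')(s) = Mul(Rational(-1, 2), s) (Function('r')(s) = Mul(Rational(-1, 4), Add(s, s)) = Mul(Rational(-1, 4), Mul(2, s)) = Mul(Rational(-1, 2), s))
U = -16446 (U = Add(Mul(Rational(-1, 2), Add(-13, -3)), -16454) = Add(Mul(Rational(-1, 2), -16), -16454) = Add(8, -16454) = -16446)
S = 215 (S = Mul(-1, -215) = 215)
Pow(Add(U, S), Rational(1, 2)) = Pow(Add(-16446, 215), Rational(1, 2)) = Pow(-16231, Rational(1, 2)) = Mul(I, Pow(16231, Rational(1, 2)))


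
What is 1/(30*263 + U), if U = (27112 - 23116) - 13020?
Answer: -1/1134 ≈ -0.00088183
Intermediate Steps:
U = -9024 (U = 3996 - 13020 = -9024)
1/(30*263 + U) = 1/(30*263 - 9024) = 1/(7890 - 9024) = 1/(-1134) = -1/1134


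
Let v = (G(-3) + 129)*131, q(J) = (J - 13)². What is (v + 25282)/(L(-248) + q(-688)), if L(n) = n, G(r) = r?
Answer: 41788/491153 ≈ 0.085081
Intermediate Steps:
q(J) = (-13 + J)²
v = 16506 (v = (-3 + 129)*131 = 126*131 = 16506)
(v + 25282)/(L(-248) + q(-688)) = (16506 + 25282)/(-248 + (-13 - 688)²) = 41788/(-248 + (-701)²) = 41788/(-248 + 491401) = 41788/491153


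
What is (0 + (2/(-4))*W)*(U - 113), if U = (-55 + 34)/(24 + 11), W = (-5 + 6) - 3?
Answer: -568/5 ≈ -113.60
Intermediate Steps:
W = -2 (W = 1 - 3 = -2)
U = -⅗ (U = -21/35 = -21*1/35 = -⅗ ≈ -0.60000)
(0 + (2/(-4))*W)*(U - 113) = (0 + (2/(-4))*(-2))*(-⅗ - 113) = (0 + (2*(-¼))*(-2))*(-568/5) = (0 - ½*(-2))*(-568/5) = (0 + 1)*(-568/5) = 1*(-568/5) = -568/5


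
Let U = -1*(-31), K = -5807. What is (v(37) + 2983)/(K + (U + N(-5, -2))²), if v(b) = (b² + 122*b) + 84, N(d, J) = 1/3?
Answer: -80550/43427 ≈ -1.8548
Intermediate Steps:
N(d, J) = ⅓
U = 31
v(b) = 84 + b² + 122*b
(v(37) + 2983)/(K + (U + N(-5, -2))²) = ((84 + 37² + 122*37) + 2983)/(-5807 + (31 + ⅓)²) = ((84 + 1369 + 4514) + 2983)/(-5807 + (94/3)²) = (5967 + 2983)/(-5807 + 8836/9) = 8950/(-43427/9) = 8950*(-9/43427) = -80550/43427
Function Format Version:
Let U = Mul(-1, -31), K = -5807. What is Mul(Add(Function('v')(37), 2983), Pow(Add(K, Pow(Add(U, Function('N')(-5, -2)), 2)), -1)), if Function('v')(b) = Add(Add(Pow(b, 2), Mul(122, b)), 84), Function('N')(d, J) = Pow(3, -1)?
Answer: Rational(-80550, 43427) ≈ -1.8548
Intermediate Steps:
Function('N')(d, J) = Rational(1, 3)
U = 31
Function('v')(b) = Add(84, Pow(b, 2), Mul(122, b))
Mul(Add(Function('v')(37), 2983), Pow(Add(K, Pow(Add(U, Function('N')(-5, -2)), 2)), -1)) = Mul(Add(Add(84, Pow(37, 2), Mul(122, 37)), 2983), Pow(Add(-5807, Pow(Add(31, Rational(1, 3)), 2)), -1)) = Mul(Add(Add(84, 1369, 4514), 2983), Pow(Add(-5807, Pow(Rational(94, 3), 2)), -1)) = Mul(Add(5967, 2983), Pow(Add(-5807, Rational(8836, 9)), -1)) = Mul(8950, Pow(Rational(-43427, 9), -1)) = Mul(8950, Rational(-9, 43427)) = Rational(-80550, 43427)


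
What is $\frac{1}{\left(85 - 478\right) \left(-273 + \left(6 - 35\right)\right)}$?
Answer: $\frac{1}{118686} \approx 8.4256 \cdot 10^{-6}$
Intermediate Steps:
$\frac{1}{\left(85 - 478\right) \left(-273 + \left(6 - 35\right)\right)} = \frac{1}{\left(-393\right) \left(-273 + \left(6 - 35\right)\right)} = \frac{1}{\left(-393\right) \left(-273 - 29\right)} = \frac{1}{\left(-393\right) \left(-302\right)} = \frac{1}{118686}$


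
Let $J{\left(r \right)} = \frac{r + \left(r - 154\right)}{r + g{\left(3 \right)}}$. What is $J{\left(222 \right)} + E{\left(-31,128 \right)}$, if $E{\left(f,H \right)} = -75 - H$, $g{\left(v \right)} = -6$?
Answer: $- \frac{21779}{108} \approx -201.66$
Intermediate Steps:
$J{\left(r \right)} = \frac{-154 + 2 r}{-6 + r}$ ($J{\left(r \right)} = \frac{r + \left(r - 154\right)}{r - 6} = \frac{r + \left(-154 + r\right)}{-6 + r} = \frac{-154 + 2 r}{-6 + r}$)
$J{\left(222 \right)} + E{\left(-31,128 \right)} = \frac{2 \left(-77 + 222\right)}{-6 + 222} - 203 = 2 \cdot \frac{1}{216} \cdot 145 - 203 = \frac{145}{108} - 203 = - \frac{21779}{108}$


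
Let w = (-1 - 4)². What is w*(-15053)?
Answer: -376325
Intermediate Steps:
w = 25 (w = (-5)² = 25)
w*(-15053) = 25*(-15053) = -376325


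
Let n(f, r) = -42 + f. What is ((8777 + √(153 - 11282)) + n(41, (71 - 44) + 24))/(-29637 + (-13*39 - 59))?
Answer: -8776/30203 - I*√11129/30203 ≈ -0.29057 - 0.0034928*I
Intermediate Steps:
((8777 + √(153 - 11282)) + n(41, (71 - 44) + 24))/(-29637 + (-13*39 - 59)) = ((8777 + √(153 - 11282)) + (-42 + 41))/(-29637 + (-13*39 - 59)) = ((8777 + √(-11129)) - 1)/(-29637 + (-507 - 59)) = ((8777 + I*√11129) - 1)/(-29637 - 566) = (8776 + I*√11129)/(-30203) = (8776 + I*√11129)*(-1/30203) = -8776/30203 - I*√11129/30203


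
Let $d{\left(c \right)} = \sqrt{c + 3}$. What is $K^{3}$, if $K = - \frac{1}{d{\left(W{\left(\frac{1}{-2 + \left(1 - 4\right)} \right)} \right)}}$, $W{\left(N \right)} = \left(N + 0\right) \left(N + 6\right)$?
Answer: $- \frac{125 \sqrt{46}}{2116} \approx -0.40066$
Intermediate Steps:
$W{\left(N \right)} = N \left(6 + N\right)$
$d{\left(c \right)} = \sqrt{3 + c}$
$K = - \frac{5 \sqrt{46}}{46}$ ($K = - \frac{1}{\sqrt{3 + \frac{6 + \frac{1}{-2 + \left(1 - 4\right)}}{-2 + \left(1 - 4\right)}}} = - \frac{1}{\sqrt{3 + \frac{6 + \frac{1}{-2 - 3}}{-2 - 3}}} = - \frac{1}{\sqrt{3 + \frac{6 + \frac{1}{-5}}{-5}}} = - \frac{1}{\sqrt{3 - \frac{6 - \frac{1}{5}}{5}}} = - \frac{1}{\sqrt{3 - \frac{29}{25}}} = - \frac{1}{\sqrt{\frac{46}{25}}} = - \frac{1}{\frac{1}{5} \sqrt{46}} = - \frac{5 \sqrt{46}}{46} \approx -0.73721$)
$K^{3} = \left(- \frac{5 \sqrt{46}}{46}\right)^{3} = - \frac{125 \sqrt{46}}{2116}$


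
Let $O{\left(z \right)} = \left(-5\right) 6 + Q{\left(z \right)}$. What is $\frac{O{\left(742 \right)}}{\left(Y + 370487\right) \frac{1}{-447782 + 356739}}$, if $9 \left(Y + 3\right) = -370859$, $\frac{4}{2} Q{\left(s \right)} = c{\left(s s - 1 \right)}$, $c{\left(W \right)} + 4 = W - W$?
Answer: $\frac{26220384}{2963497} \approx 8.8478$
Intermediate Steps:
$c{\left(W \right)} = -4$ ($c{\left(W \right)} = -4 + \left(W - W\right) = -4 + 0 = -4$)
$Q{\left(s \right)} = -2$ ($Q{\left(s \right)} = \frac{1}{2} \left(-4\right) = -2$)
$Y = - \frac{370886}{9}$ ($Y = -3 + \frac{1}{9} \left(-370859\right) = -3 - \frac{370859}{9} = - \frac{370886}{9} \approx -41210.0$)
$O{\left(z \right)} = -32$ ($O{\left(z \right)} = \left(-5\right) 6 - 2 = -30 - 2 = -32$)
$\frac{O{\left(742 \right)}}{\left(Y + 370487\right) \frac{1}{-447782 + 356739}} = - \frac{32}{\left(- \frac{370886}{9} + 370487\right) \frac{1}{-447782 + 356739}} = - \frac{32}{\frac{2963497}{9} \frac{1}{-91043}} = - \frac{32}{\frac{2963497}{9} \left(- \frac{1}{91043}\right)} = - \frac{32}{- \frac{2963497}{819387}} = \left(-32\right) \left(- \frac{819387}{2963497}\right) = \frac{26220384}{2963497}$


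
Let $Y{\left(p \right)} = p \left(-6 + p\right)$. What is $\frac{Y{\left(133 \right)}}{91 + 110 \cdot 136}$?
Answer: $\frac{16891}{15051} \approx 1.1223$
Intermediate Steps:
$\frac{Y{\left(133 \right)}}{91 + 110 \cdot 136} = \frac{133 \left(-6 + 133\right)}{91 + 110 \cdot 136} = \frac{133 \cdot 127}{91 + 14960} = \frac{16891}{15051}$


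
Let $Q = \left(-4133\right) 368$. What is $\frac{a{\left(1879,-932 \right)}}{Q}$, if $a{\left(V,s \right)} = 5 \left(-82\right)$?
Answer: $\frac{205}{760472} \approx 0.00026957$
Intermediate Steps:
$a{\left(V,s \right)} = -410$
$Q = -1520944$
$\frac{a{\left(1879,-932 \right)}}{Q} = - \frac{410}{-1520944} = \left(-410\right) \left(- \frac{1}{1520944}\right) = \frac{205}{760472}$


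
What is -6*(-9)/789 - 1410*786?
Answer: -291472362/263 ≈ -1.1083e+6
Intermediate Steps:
-6*(-9)/789 - 1410*786 = 54*(1/789) - 1108260 = 18/263 - 1108260 = -291472362/263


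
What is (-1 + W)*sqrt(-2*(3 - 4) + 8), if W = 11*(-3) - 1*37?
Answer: -71*sqrt(10) ≈ -224.52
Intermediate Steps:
W = -70 (W = -33 - 37 = -70)
(-1 + W)*sqrt(-2*(3 - 4) + 8) = (-1 - 70)*sqrt(-2*(3 - 4) + 8) = -71*sqrt(-2*(-1) + 8) = -71*sqrt(2 + 8) = -71*sqrt(10)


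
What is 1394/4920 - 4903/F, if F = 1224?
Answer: -22781/6120 ≈ -3.7224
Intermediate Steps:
1394/4920 - 4903/F = 1394/4920 - 4903/1224 = 1394*(1/4920) - 4903*1/1224 = 17/60 - 4903/1224 = -22781/6120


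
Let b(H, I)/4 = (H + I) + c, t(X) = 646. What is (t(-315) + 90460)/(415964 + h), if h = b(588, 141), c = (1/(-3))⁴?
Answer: 3689793/16964642 ≈ 0.21750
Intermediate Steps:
c = 1/81 (c = (-⅓)⁴ = 1/81 ≈ 0.012346)
b(H, I) = 4/81 + 4*H + 4*I (b(H, I) = 4*((H + I) + 1/81) = 4*(1/81 + H + I) = 4/81 + 4*H + 4*I)
h = 236200/81 (h = 4/81 + 4*588 + 4*141 = 4/81 + 2352 + 564 = 236200/81 ≈ 2916.1)
(t(-315) + 90460)/(415964 + h) = (646 + 90460)/(415964 + 236200/81) = 91106/(33929284/81) = 91106*(81/33929284) = 3689793/16964642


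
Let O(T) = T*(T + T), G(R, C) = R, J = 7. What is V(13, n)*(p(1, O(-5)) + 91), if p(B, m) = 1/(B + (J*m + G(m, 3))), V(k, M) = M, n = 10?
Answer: 364920/401 ≈ 910.03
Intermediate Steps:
O(T) = 2*T² (O(T) = T*(2*T) = 2*T²)
p(B, m) = 1/(B + 8*m) (p(B, m) = 1/(B + (7*m + m)) = 1/(B + 8*m))
V(13, n)*(p(1, O(-5)) + 91) = 10*(1/(1 + 8*(2*(-5)²)) + 91) = 10*(1/(1 + 8*(2*25)) + 91) = 10*(1/(1 + 8*50) + 91) = 10*(1/(1 + 400) + 91) = 10*(1/401 + 91) = 10*(36492/401) = 364920/401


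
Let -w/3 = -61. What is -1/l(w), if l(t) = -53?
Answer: 1/53 ≈ 0.018868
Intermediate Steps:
w = 183 (w = -3*(-61) = 183)
-1/l(w) = -1/(-53) = -1*(-1/53) = 1/53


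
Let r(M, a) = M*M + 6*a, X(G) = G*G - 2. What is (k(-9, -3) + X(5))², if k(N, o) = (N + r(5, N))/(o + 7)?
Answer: 729/4 ≈ 182.25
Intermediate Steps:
X(G) = -2 + G² (X(G) = G² - 2 = -2 + G²)
r(M, a) = M² + 6*a
k(N, o) = (25 + 7*N)/(7 + o) (k(N, o) = (N + (5² + 6*N))/(o + 7) = (N + (25 + 6*N))/(7 + o) = (25 + 7*N)/(7 + o))
(k(-9, -3) + X(5))² = ((25 + 7*(-9))/(7 - 3) + (-2 + 5²))² = ((25 - 63)/4 + (-2 + 25))² = ((¼)*(-38) + 23)² = (-19/2 + 23)² = (27/2)² = 729/4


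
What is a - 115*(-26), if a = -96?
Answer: 2894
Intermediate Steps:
a - 115*(-26) = -96 - 115*(-26) = -96 + 2990 = 2894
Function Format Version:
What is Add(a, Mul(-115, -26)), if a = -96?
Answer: 2894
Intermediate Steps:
Add(a, Mul(-115, -26)) = Add(-96, Mul(-115, -26)) = Add(-96, 2990) = 2894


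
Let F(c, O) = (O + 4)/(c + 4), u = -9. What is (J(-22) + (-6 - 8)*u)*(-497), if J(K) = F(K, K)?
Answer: -63119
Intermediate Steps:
F(c, O) = (4 + O)/(4 + c)
J(K) = 1 (J(K) = (4 + K)/(4 + K) = 1)
(J(-22) + (-6 - 8)*u)*(-497) = (1 + (-6 - 8)*(-9))*(-497) = (1 - 14*(-9))*(-497) = (1 + 126)*(-497) = 127*(-497) = -63119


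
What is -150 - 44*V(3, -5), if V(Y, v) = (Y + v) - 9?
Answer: 334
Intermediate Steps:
V(Y, v) = -9 + Y + v
-150 - 44*V(3, -5) = -150 - 44*(-9 + 3 - 5) = -150 - 44*(-11) = -150 + 484 = 334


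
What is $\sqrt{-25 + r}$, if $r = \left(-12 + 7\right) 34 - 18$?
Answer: $i \sqrt{213} \approx 14.595 i$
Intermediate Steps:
$r = -188$ ($r = \left(-5\right) 34 - 18 = -170 - 18 = -188$)
$\sqrt{-25 + r} = \sqrt{-25 - 188} = \sqrt{-213} = i \sqrt{213}$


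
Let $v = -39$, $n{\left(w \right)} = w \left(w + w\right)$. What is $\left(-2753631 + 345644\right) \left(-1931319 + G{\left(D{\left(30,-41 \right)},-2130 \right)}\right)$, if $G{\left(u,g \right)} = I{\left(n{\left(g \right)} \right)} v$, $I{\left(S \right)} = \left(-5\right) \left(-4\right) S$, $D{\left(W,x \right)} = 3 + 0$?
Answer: $17047332694712853$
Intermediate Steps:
$n{\left(w \right)} = 2 w^{2}$ ($n{\left(w \right)} = w 2 w = 2 w^{2}$)
$D{\left(W,x \right)} = 3$
$I{\left(S \right)} = 20 S$
$G{\left(u,g \right)} = - 1560 g^{2}$ ($G{\left(u,g \right)} = 20 \cdot 2 g^{2} \left(-39\right) = 40 g^{2} \left(-39\right) = - 1560 g^{2}$)
$\left(-2753631 + 345644\right) \left(-1931319 + G{\left(D{\left(30,-41 \right)},-2130 \right)}\right) = \left(-2753631 + 345644\right) \left(-1931319 - 1560 \left(-2130\right)^{2}\right) = - 2407987 \left(-1931319 - 7077564000\right) = \left(-2407987\right) \left(-7079495319\right) = 17047332694712853$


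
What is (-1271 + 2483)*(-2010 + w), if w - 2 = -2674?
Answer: -5674584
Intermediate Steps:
w = -2672 (w = 2 - 2674 = -2672)
(-1271 + 2483)*(-2010 + w) = (-1271 + 2483)*(-2010 - 2672) = 1212*(-4682) = -5674584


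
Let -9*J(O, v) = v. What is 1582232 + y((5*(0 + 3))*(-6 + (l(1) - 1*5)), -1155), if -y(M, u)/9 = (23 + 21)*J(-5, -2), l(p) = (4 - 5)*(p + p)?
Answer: 1582144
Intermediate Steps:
J(O, v) = -v/9
l(p) = -2*p
y(M, u) = -88 (y(M, u) = -9*(23 + 21)*(-⅑*(-2)) = -396*2/9 = -9*88/9 = -88)
1582232 + y((5*(0 + 3))*(-6 + (l(1) - 1*5)), -1155) = 1582232 - 88 = 1582144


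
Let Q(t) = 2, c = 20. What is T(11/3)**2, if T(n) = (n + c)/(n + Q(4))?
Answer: 5041/289 ≈ 17.443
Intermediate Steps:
T(n) = (20 + n)/(2 + n) (T(n) = (n + 20)/(n + 2) = (20 + n)/(2 + n))
T(11/3)**2 = ((20 + 11/3)/(2 + 11/3))**2 = ((71/3)/(17/3))**2 = ((3/17)*(71/3))**2 = (71/17)**2 = 5041/289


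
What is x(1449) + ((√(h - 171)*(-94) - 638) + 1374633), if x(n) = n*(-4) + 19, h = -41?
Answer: 1368218 - 188*I*√53 ≈ 1.3682e+6 - 1368.7*I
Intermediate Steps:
x(n) = 19 - 4*n (x(n) = -4*n + 19 = 19 - 4*n)
x(1449) + ((√(h - 171)*(-94) - 638) + 1374633) = (19 - 4*1449) + ((√(-41 - 171)*(-94) - 638) + 1374633) = (19 - 5796) + ((√(-212)*(-94) - 638) + 1374633) = -5777 + (((2*I*√53)*(-94) - 638) + 1374633) = -5777 + ((-188*I*√53 - 638) + 1374633) = -5777 + ((-638 - 188*I*√53) + 1374633) = -5777 + (1373995 - 188*I*√53) = 1368218 - 188*I*√53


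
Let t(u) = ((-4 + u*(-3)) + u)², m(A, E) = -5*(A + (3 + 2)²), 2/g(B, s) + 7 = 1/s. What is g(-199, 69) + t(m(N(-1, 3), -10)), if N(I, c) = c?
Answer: 18358347/241 ≈ 76176.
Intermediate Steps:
g(B, s) = 2/(-7 + 1/s)
m(A, E) = -125 - 5*A (m(A, E) = -5*(A + 5²) = -5*(A + 25) = -5*(25 + A) = -125 - 5*A)
t(u) = (-4 - 2*u)² (t(u) = ((-4 - 3*u) + u)² = (-4 - 2*u)²)
g(-199, 69) + t(m(N(-1, 3), -10)) = -2*69/(-1 + 7*69) + 4*(2 + (-125 - 5*3))² = -2*69/(-1 + 483) + 4*(2 + (-125 - 15))² = -2*69/482 + 4*(2 - 140)² = -2*69*1/482 + 4*(-138)² = -69/241 + 4*19044 = -69/241 + 76176 = 18358347/241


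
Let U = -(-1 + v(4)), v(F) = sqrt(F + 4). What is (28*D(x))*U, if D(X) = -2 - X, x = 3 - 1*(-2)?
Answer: -196 + 392*sqrt(2) ≈ 358.37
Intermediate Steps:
v(F) = sqrt(4 + F)
x = 5 (x = 3 + 2 = 5)
U = 1 - 2*sqrt(2) (U = -(-1 + sqrt(4 + 4)) = -(-1 + sqrt(8)) = -(-1 + 2*sqrt(2)) = 1 - 2*sqrt(2) ≈ -1.8284)
(28*D(x))*U = (28*(-2 - 1*5))*(1 - 2*sqrt(2)) = (28*(-2 - 5))*(1 - 2*sqrt(2)) = (28*(-7))*(1 - 2*sqrt(2)) = -196*(1 - 2*sqrt(2)) = -196 + 392*sqrt(2)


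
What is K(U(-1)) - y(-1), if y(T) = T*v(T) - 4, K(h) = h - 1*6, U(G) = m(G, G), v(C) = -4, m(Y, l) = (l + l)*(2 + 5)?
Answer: -20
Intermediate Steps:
m(Y, l) = 14*l (m(Y, l) = (2*l)*7 = 14*l)
U(G) = 14*G
K(h) = -6 + h (K(h) = h - 6 = -6 + h)
y(T) = -4 - 4*T (y(T) = T*(-4) - 4 = -4*T - 4 = -4 - 4*T)
K(U(-1)) - y(-1) = (-6 + 14*(-1)) - (-4 - 4*(-1)) = (-6 - 14) - (-4 + 4) = -20 - 1*0 = -20 + 0 = -20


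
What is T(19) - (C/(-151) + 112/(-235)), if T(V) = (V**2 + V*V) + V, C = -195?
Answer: 26265472/35485 ≈ 740.19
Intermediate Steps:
T(V) = V + 2*V**2 (T(V) = (V**2 + V**2) + V = 2*V**2 + V = V + 2*V**2)
T(19) - (C/(-151) + 112/(-235)) = 19*(1 + 2*19) - (-195/(-151) + 112/(-235)) = 19*(1 + 38) - (-195*(-1/151) + 112*(-1/235)) = 19*39 - (195/151 - 112/235) = 741 - 1*28913/35485 = 741 - 28913/35485 = 26265472/35485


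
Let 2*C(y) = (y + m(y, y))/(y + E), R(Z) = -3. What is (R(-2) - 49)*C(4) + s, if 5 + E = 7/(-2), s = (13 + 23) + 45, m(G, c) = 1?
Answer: 989/9 ≈ 109.89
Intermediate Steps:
s = 81 (s = 36 + 45 = 81)
E = -17/2 (E = -5 + 7/(-2) = -5 + 7*(-½) = -5 - 7/2 = -17/2 ≈ -8.5000)
C(y) = (1 + y)/(2*(-17/2 + y)) (C(y) = ((y + 1)/(y - 17/2))/2 = ((1 + y)/(-17/2 + y))/2 = (1 + y)/(2*(-17/2 + y)))
(R(-2) - 49)*C(4) + s = (-3 - 49)*((1 + 4)/(-17 + 2*4)) + 81 = -52*5/(-17 + 8) + 81 = -52*5/(-9) + 81 = -(-52)*5/9 + 81 = -52*(-5/9) + 81 = 260/9 + 81 = 989/9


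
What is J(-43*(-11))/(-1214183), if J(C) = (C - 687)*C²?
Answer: 47878006/1214183 ≈ 39.432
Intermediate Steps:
J(C) = C²*(-687 + C) (J(C) = (-687 + C)*C² = C²*(-687 + C))
J(-43*(-11))/(-1214183) = ((-43*(-11))²*(-687 - 43*(-11)))/(-1214183) = (473²*(-687 + 473))*(-1/1214183) = (223729*(-214))*(-1/1214183) = -47878006*(-1/1214183) = 47878006/1214183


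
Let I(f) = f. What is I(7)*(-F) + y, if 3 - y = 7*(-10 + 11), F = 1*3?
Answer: -25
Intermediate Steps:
F = 3
y = -4 (y = 3 - 7*(-10 + 11) = 3 - 7 = -4)
I(7)*(-F) + y = 7*(-1*3) - 4 = 7*(-3) - 4 = -21 - 4 = -25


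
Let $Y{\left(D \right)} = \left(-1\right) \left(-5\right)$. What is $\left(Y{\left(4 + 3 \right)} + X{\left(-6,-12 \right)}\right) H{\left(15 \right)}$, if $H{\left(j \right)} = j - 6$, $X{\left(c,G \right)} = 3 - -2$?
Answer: $90$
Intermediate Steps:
$X{\left(c,G \right)} = 5$ ($X{\left(c,G \right)} = 3 + 2 = 5$)
$Y{\left(D \right)} = 5$
$H{\left(j \right)} = -6 + j$ ($H{\left(j \right)} = j - 6 = -6 + j$)
$\left(Y{\left(4 + 3 \right)} + X{\left(-6,-12 \right)}\right) H{\left(15 \right)} = \left(5 + 5\right) \left(-6 + 15\right) = 10 \cdot 9 = 90$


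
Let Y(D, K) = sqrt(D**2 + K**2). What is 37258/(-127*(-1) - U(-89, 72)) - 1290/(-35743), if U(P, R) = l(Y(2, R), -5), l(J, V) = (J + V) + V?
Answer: 182462158568/485425683 + 74516*sqrt(1297)/13581 ≈ 573.48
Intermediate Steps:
l(J, V) = J + 2*V
U(P, R) = -10 + sqrt(4 + R**2) (U(P, R) = sqrt(2**2 + R**2) + 2*(-5) = sqrt(4 + R**2) - 10 = -10 + sqrt(4 + R**2))
37258/(-127*(-1) - U(-89, 72)) - 1290/(-35743) = 37258/(-127*(-1) - (-10 + sqrt(4 + 72**2))) - 1290/(-35743) = 37258/(127 - (-10 + sqrt(4 + 5184))) - 1290*(-1/35743) = 37258/(127 - (-10 + sqrt(5188))) + 1290/35743 = 37258/(127 - (-10 + 2*sqrt(1297))) + 1290/35743 = 37258/(127 + (10 - 2*sqrt(1297))) + 1290/35743 = 37258/(137 - 2*sqrt(1297)) + 1290/35743 = 1290/35743 + 37258/(137 - 2*sqrt(1297))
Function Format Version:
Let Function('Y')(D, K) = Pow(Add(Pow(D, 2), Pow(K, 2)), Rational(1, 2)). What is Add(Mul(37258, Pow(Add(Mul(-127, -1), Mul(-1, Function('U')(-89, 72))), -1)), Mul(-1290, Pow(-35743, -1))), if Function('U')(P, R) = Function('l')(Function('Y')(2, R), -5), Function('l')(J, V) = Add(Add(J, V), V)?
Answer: Add(Rational(182462158568, 485425683), Mul(Rational(74516, 13581), Pow(1297, Rational(1, 2)))) ≈ 573.48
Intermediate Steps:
Function('l')(J, V) = Add(J, Mul(2, V))
Function('U')(P, R) = Add(-10, Pow(Add(4, Pow(R, 2)), Rational(1, 2))) (Function('U')(P, R) = Add(Pow(Add(Pow(2, 2), Pow(R, 2)), Rational(1, 2)), Mul(2, -5)) = Add(Pow(Add(4, Pow(R, 2)), Rational(1, 2)), -10) = Add(-10, Pow(Add(4, Pow(R, 2)), Rational(1, 2))))
Add(Mul(37258, Pow(Add(Mul(-127, -1), Mul(-1, Function('U')(-89, 72))), -1)), Mul(-1290, Pow(-35743, -1))) = Add(Mul(37258, Pow(Add(Mul(-127, -1), Mul(-1, Add(-10, Pow(Add(4, Pow(72, 2)), Rational(1, 2))))), -1)), Mul(-1290, Pow(-35743, -1))) = Add(Mul(37258, Pow(Add(127, Mul(-1, Add(-10, Pow(Add(4, 5184), Rational(1, 2))))), -1)), Mul(-1290, Rational(-1, 35743))) = Add(Mul(37258, Pow(Add(127, Mul(-1, Add(-10, Pow(5188, Rational(1, 2))))), -1)), Rational(1290, 35743)) = Add(Mul(37258, Pow(Add(127, Mul(-1, Add(-10, Mul(2, Pow(1297, Rational(1, 2)))))), -1)), Rational(1290, 35743)) = Add(Mul(37258, Pow(Add(127, Add(10, Mul(-2, Pow(1297, Rational(1, 2))))), -1)), Rational(1290, 35743)) = Add(Mul(37258, Pow(Add(137, Mul(-2, Pow(1297, Rational(1, 2)))), -1)), Rational(1290, 35743)) = Add(Rational(1290, 35743), Mul(37258, Pow(Add(137, Mul(-2, Pow(1297, Rational(1, 2)))), -1)))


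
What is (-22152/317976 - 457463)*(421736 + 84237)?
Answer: -3066666029198330/13249 ≈ -2.3146e+11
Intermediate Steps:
(-22152/317976 - 457463)*(421736 + 84237) = (-22152*1/317976 - 457463)*505973 = (-923/13249 - 457463)*505973 = -6060928210/13249*505973 = -3066666029198330/13249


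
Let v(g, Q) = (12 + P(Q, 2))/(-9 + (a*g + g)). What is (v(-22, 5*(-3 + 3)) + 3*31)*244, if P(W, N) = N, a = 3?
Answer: 2197708/97 ≈ 22657.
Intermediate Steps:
v(g, Q) = 14/(-9 + 4*g) (v(g, Q) = (12 + 2)/(-9 + (3*g + g)) = 14/(-9 + 4*g))
(v(-22, 5*(-3 + 3)) + 3*31)*244 = (14/(-9 + 4*(-22)) + 3*31)*244 = (14/(-9 - 88) + 93)*244 = (14/(-97) + 93)*244 = (14*(-1/97) + 93)*244 = (-14/97 + 93)*244 = (9007/97)*244 = 2197708/97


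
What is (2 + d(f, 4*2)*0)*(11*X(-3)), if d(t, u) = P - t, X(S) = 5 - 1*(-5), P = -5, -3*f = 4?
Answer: 220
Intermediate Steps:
f = -4/3 (f = -⅓*4 = -4/3 ≈ -1.3333)
X(S) = 10 (X(S) = 5 + 5 = 10)
d(t, u) = -5 - t
(2 + d(f, 4*2)*0)*(11*X(-3)) = (2 + (-5 - 1*(-4/3))*0)*(11*10) = (2 + (-5 + 4/3)*0)*110 = (2 - 11/3*0)*110 = (2 + 0)*110 = 2*110 = 220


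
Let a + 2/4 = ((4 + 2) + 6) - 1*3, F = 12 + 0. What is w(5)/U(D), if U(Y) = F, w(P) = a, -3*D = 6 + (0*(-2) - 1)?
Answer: 17/24 ≈ 0.70833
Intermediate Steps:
F = 12
D = -5/3 (D = -(6 + (0*(-2) - 1))/3 = -(6 + (0 - 1))/3 = -(6 - 1)/3 = -⅓*5 = -5/3 ≈ -1.6667)
a = 17/2 (a = -½ + (((4 + 2) + 6) - 1*3) = -½ + ((6 + 6) - 3) = -½ + (12 - 3) = -½ + 9 = 17/2 ≈ 8.5000)
w(P) = 17/2
U(Y) = 12
w(5)/U(D) = (17/2)/12 = (1/12)*(17/2) = 17/24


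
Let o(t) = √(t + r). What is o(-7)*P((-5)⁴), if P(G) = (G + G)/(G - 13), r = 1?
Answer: 625*I*√6/306 ≈ 5.003*I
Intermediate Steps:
P(G) = 2*G/(-13 + G) (P(G) = (2*G)/(-13 + G) = 2*G/(-13 + G))
o(t) = √(1 + t) (o(t) = √(t + 1) = √(1 + t))
o(-7)*P((-5)⁴) = √(1 - 7)*(2*(-5)⁴/(-13 + (-5)⁴)) = √(-6)*(2*625/(-13 + 625)) = (I*√6)*(2*625/612) = (I*√6)*(2*625*(1/612)) = (I*√6)*(625/306) = 625*I*√6/306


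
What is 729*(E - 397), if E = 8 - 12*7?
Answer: -344817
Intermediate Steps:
E = -76 (E = 8 - 84 = -76)
729*(E - 397) = 729*(-76 - 397) = 729*(-473) = -344817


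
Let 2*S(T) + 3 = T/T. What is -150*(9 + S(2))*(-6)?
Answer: 7200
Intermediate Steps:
S(T) = -1 (S(T) = -3/2 + (T/T)/2 = -3/2 + (1/2)*1 = -3/2 + 1/2 = -1)
-150*(9 + S(2))*(-6) = -150*(9 - 1)*(-6) = -1200*(-6) = -150*(-48) = 7200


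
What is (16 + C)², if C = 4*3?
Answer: 784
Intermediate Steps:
C = 12
(16 + C)² = (16 + 12)² = 28² = 784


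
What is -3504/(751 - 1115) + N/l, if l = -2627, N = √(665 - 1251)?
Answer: 876/91 - I*√586/2627 ≈ 9.6264 - 0.0092149*I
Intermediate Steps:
N = I*√586 (N = √(-586) = I*√586 ≈ 24.207*I)
-3504/(751 - 1115) + N/l = -3504/(751 - 1115) + (I*√586)/(-2627) = -3504/(-364) + (I*√586)*(-1/2627) = -3504*(-1/364) - I*√586/2627 = 876/91 - I*√586/2627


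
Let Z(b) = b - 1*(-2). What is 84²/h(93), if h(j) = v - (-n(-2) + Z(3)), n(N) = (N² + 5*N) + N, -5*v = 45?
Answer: -3528/11 ≈ -320.73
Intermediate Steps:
Z(b) = 2 + b (Z(b) = b + 2 = 2 + b)
v = -9 (v = -⅕*45 = -9)
n(N) = N² + 6*N
h(j) = -22 (h(j) = -9 - (-(-2)*(6 - 2) + (2 + 3)) = -9 - (-(-2)*4 + 5) = -9 - (-1*(-8) + 5) = -9 - (8 + 5) = -9 - 1*13 = -9 - 13 = -22)
84²/h(93) = 84²/(-22) = 7056*(-1/22) = -3528/11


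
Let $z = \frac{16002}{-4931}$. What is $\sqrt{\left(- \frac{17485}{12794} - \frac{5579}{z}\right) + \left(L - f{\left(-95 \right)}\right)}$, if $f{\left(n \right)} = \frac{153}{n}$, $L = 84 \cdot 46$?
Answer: $\frac{\sqrt{299329246866704469815}}{231539415} \approx 74.722$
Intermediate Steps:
$L = 3864$
$z = - \frac{16002}{4931}$ ($z = 16002 \left(- \frac{1}{4931}\right) = - \frac{16002}{4931} \approx -3.2452$)
$\sqrt{\left(- \frac{17485}{12794} - \frac{5579}{z}\right) + \left(L - f{\left(-95 \right)}\right)} = \sqrt{\left(- \frac{17485}{12794} - \frac{5579}{- \frac{16002}{4931}}\right) + \left(3864 - \frac{153}{-95}\right)} = \sqrt{\left(\left(-17485\right) \frac{1}{12794} - - \frac{3930007}{2286}\right) + \left(3864 - 153 \left(- \frac{1}{95}\right)\right)} = \sqrt{\left(- \frac{17485}{12794} + \frac{3930007}{2286}\right) + \left(3864 - - \frac{153}{95}\right)} = \sqrt{\frac{12560134712}{7311771} + \left(3864 + \frac{153}{95}\right)} = \sqrt{\frac{12560134712}{7311771} + \frac{367233}{95}} = \sqrt{\frac{3878336397283}{694618245}} = \frac{\sqrt{299329246866704469815}}{231539415}$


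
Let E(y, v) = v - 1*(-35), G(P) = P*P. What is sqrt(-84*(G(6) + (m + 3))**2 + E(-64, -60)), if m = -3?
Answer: I*sqrt(108889) ≈ 329.98*I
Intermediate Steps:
G(P) = P**2
E(y, v) = 35 + v (E(y, v) = v + 35 = 35 + v)
sqrt(-84*(G(6) + (m + 3))**2 + E(-64, -60)) = sqrt(-84*(6**2 + (-3 + 3))**2 + (35 - 60)) = sqrt(-84*(36 + 0)**2 - 25) = sqrt(-84*36**2 - 25) = sqrt(-84*1296 - 25) = sqrt(-108864 - 25) = sqrt(-108889) = I*sqrt(108889)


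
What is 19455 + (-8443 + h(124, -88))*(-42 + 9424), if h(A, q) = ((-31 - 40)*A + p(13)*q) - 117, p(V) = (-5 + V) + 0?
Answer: -169494521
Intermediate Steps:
p(V) = -5 + V
h(A, q) = -117 - 71*A + 8*q (h(A, q) = ((-31 - 40)*A + (-5 + 13)*q) - 117 = (-71*A + 8*q) - 117 = -117 - 71*A + 8*q)
19455 + (-8443 + h(124, -88))*(-42 + 9424) = 19455 + (-8443 + (-117 - 71*124 + 8*(-88)))*(-42 + 9424) = 19455 + (-8443 + (-117 - 8804 - 704))*9382 = 19455 + (-8443 - 9625)*9382 = 19455 - 18068*9382 = 19455 - 169513976 = -169494521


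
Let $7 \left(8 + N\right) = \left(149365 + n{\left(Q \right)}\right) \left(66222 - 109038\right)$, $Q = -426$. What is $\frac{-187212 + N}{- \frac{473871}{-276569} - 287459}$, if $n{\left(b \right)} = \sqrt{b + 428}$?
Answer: $\frac{88453989905711}{27825621005} + \frac{2960394576 \sqrt{2}}{139128105025} \approx 3178.9$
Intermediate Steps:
$n{\left(b \right)} = \sqrt{428 + b}$
$N = - \frac{6395211896}{7} - \frac{42816 \sqrt{2}}{7}$ ($N = -8 + \frac{\left(149365 + \sqrt{428 - 426}\right) \left(66222 - 109038\right)}{7} = -8 + \frac{\left(149365 + \sqrt{2}\right) \left(-42816\right)}{7} = -8 + \frac{-6395211840 - 42816 \sqrt{2}}{7} = -8 - \left(\frac{6395211840}{7} + \frac{42816 \sqrt{2}}{7}\right) = - \frac{6395211896}{7} - \frac{42816 \sqrt{2}}{7} \approx -9.1361 \cdot 10^{8}$)
$\frac{-187212 + N}{- \frac{473871}{-276569} - 287459} = \frac{-187212 - \left(\frac{6395211896}{7} + \frac{42816 \sqrt{2}}{7}\right)}{- \frac{473871}{-276569} - 287459} = \frac{- \frac{6396522380}{7} - \frac{42816 \sqrt{2}}{7}}{\left(-473871\right) \left(- \frac{1}{276569}\right) - 287459} = \frac{- \frac{6396522380}{7} - \frac{42816 \sqrt{2}}{7}}{\frac{473871}{276569} - 287459} = \frac{- \frac{6396522380}{7} - \frac{42816 \sqrt{2}}{7}}{- \frac{79501774300}{276569}} = \left(- \frac{6396522380}{7} - \frac{42816 \sqrt{2}}{7}\right) \left(- \frac{276569}{79501774300}\right) = \frac{88453989905711}{27825621005} + \frac{2960394576 \sqrt{2}}{139128105025}$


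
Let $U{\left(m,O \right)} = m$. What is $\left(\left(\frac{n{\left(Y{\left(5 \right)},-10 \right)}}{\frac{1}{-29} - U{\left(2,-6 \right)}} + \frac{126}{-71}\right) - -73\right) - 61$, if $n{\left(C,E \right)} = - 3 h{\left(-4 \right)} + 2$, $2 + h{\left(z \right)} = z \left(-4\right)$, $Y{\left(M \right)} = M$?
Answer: $\frac{125194}{4189} \approx 29.886$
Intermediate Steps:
$h{\left(z \right)} = -2 - 4 z$ ($h{\left(z \right)} = -2 + z \left(-4\right) = -2 - 4 z$)
$n{\left(C,E \right)} = -40$ ($n{\left(C,E \right)} = - 3 \left(-2 - -16\right) + 2 = - 3 \left(-2 + 16\right) + 2 = \left(-3\right) 14 + 2 = -42 + 2 = -40$)
$\left(\left(\frac{n{\left(Y{\left(5 \right)},-10 \right)}}{\frac{1}{-29} - U{\left(2,-6 \right)}} + \frac{126}{-71}\right) - -73\right) - 61 = \left(\left(- \frac{40}{\frac{1}{-29} - 2} + \frac{126}{-71}\right) - -73\right) - 61 = \left(\left(- \frac{40}{- \frac{1}{29} - 2} + 126 \left(- \frac{1}{71}\right)\right) + 73\right) - 61 = \left(\left(- \frac{40}{- \frac{59}{29}} - \frac{126}{71}\right) + 73\right) - 61 = \left(\left(\left(-40\right) \left(- \frac{29}{59}\right) - \frac{126}{71}\right) + 73\right) - 61 = \left(\left(\frac{1160}{59} - \frac{126}{71}\right) + 73\right) - 61 = \left(\frac{74926}{4189} + 73\right) - 61 = \frac{380723}{4189} - 61 = \frac{125194}{4189}$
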